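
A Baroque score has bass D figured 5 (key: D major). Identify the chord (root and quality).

The figures 5 indicate a triad in root position.
In root position the bass is the root, so the root is D.
The chord tones are D, F#, A, giving D major.

D major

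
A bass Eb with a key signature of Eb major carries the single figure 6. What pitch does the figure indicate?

C

Counting 5 letter steps above Eb lands on C; in Eb major, that letter is C.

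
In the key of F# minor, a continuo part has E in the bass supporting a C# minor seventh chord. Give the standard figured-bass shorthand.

E is the third of C# minor seventh, so the chord is in first inversion.
A seventh chord in first inversion is figured 6/5/3, conventionally abbreviated 6/5.

6/5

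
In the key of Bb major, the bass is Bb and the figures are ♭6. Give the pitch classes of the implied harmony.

The written figures ♭6 are shorthand for 6/3: the 3 is implied.
A third above Bb in this key is D.
A sixth above Bb in this key is G, lowered to Gb by the flat.
Together with the bass Bb, this spells Gb augmented in first inversion.

Bb, D, Gb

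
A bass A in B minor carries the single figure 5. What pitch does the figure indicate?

Counting 4 letter steps above A lands on E; in B minor, that letter is E.

E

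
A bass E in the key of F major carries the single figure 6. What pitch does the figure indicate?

Counting 5 letter steps above E lands on C; in F major, that letter is C.

C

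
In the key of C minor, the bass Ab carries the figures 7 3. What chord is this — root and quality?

The figures 7 3 indicate a seventh chord in root position.
In root position the bass is the root, so the root is Ab.
The chord tones are Ab, C, Eb, G, giving Ab major seventh.

Ab major seventh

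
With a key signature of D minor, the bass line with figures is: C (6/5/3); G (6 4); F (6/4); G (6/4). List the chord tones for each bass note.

C (6/5/3): C, E, G, A.
G (6/4): G, C, E.
F (6/4): F, Bb, D.
G (6/4): G, C, E.

C, E, G, A | G, C, E | F, Bb, D | G, C, E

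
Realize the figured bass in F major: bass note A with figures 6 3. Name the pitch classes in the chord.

A third above A in this key is C.
A sixth above A in this key is F.
Together with the bass A, this spells F major in first inversion.

A, C, F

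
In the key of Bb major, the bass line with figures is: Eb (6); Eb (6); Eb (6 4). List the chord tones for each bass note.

Eb (6/3): Eb, G, C.
Eb (6/3): Eb, G, C.
Eb (6/4): Eb, A, C.

Eb, G, C | Eb, G, C | Eb, A, C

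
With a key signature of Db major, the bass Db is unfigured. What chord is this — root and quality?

An unfigured bass indicates a triad in root position.
In root position the bass is the root, so the root is Db.
The chord tones are Db, F, Ab, giving Db major.

Db major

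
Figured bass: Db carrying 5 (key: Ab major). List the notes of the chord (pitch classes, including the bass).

The written figures 5 are shorthand for 5/3: the 3 is implied.
A third above Db in this key is F.
A fifth above Db in this key is Ab.
Together with the bass Db, this spells Db major in root position.

Db, F, Ab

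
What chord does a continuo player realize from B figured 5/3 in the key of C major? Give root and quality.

B diminished

The figures 5/3 indicate a triad in root position.
In root position the bass is the root, so the root is B.
The chord tones are B, D, F, giving B diminished.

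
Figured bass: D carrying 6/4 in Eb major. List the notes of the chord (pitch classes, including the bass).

D, G, Bb

A fourth above D in this key is G.
A sixth above D in this key is Bb.
Together with the bass D, this spells G minor in second inversion.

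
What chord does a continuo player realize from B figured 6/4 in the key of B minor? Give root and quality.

E minor

The figures 6/4 indicate a triad in second inversion.
In second inversion the root lies a fourth above the bass: a fourth above B in B minor is E.
The chord tones are B, E, G, giving E minor.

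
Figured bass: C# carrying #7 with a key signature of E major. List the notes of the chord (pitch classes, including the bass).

The written figures #7 are shorthand for 7/5/3: the 5/3 are implied.
A third above C# in this key is E.
A fifth above C# in this key is G#.
A seventh above C# in this key is B, raised to B# by the sharp.
Together with the bass C#, this spells C# minor-major seventh in root position.

C#, E, G#, B#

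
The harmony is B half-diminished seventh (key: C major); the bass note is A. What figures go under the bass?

A is the seventh of B half-diminished seventh, so the chord is in third inversion.
A seventh chord in third inversion is figured 6/4/2, conventionally abbreviated 4/2.

4/2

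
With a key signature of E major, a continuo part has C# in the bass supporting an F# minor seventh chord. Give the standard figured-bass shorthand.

C# is the fifth of F# minor seventh, so the chord is in second inversion.
A seventh chord in second inversion is figured 6/4/3, conventionally abbreviated 4/3.

4/3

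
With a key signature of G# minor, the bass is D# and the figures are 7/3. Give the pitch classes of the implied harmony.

The written figures 7/3 are shorthand for 7/5/3: the 5 is implied.
A third above D# in this key is F#.
A fifth above D# in this key is A#.
A seventh above D# in this key is C#.
Together with the bass D#, this spells D# minor seventh in root position.

D#, F#, A#, C#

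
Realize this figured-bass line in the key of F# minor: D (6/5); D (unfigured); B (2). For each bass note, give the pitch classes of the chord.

D, F#, A, B | D, F#, A | B, C#, E, G#

D (6/5/3): D, F#, A, B.
D (5/3): D, F#, A.
B (6/4/2): B, C#, E, G#.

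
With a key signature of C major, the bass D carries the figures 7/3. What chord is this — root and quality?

D minor seventh

The figures 7/3 indicate a seventh chord in root position.
In root position the bass is the root, so the root is D.
The chord tones are D, F, A, C, giving D minor seventh.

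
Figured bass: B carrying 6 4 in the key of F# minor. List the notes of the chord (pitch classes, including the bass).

A fourth above B in this key is E.
A sixth above B in this key is G#.
Together with the bass B, this spells E major in second inversion.

B, E, G#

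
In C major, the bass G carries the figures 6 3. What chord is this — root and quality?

The figures 6 3 indicate a triad in first inversion.
In first inversion the root lies a sixth above the bass: a sixth above G in C major is E.
The chord tones are G, B, E, giving E minor.

E minor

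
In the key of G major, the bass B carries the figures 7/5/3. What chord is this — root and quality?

The figures 7/5/3 indicate a seventh chord in root position.
In root position the bass is the root, so the root is B.
The chord tones are B, D, F#, A, giving B minor seventh.

B minor seventh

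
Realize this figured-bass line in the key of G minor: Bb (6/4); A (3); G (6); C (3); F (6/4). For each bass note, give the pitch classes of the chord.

Bb (6/4): Bb, Eb, G.
A (5/3): A, C, Eb.
G (6/3): G, Bb, Eb.
C (5/3): C, Eb, G.
F (6/4): F, Bb, D.

Bb, Eb, G | A, C, Eb | G, Bb, Eb | C, Eb, G | F, Bb, D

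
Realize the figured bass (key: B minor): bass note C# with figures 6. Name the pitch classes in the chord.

C#, E, A

The written figures 6 are shorthand for 6/3: the 3 is implied.
A third above C# in this key is E.
A sixth above C# in this key is A.
Together with the bass C#, this spells A major in first inversion.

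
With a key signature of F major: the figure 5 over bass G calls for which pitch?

D

Counting 4 letter steps above G lands on D; in F major, that letter is D.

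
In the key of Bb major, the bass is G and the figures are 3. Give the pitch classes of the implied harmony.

The written figures 3 are shorthand for 5/3: the 5 is implied.
A third above G in this key is Bb.
A fifth above G in this key is D.
Together with the bass G, this spells G minor in root position.

G, Bb, D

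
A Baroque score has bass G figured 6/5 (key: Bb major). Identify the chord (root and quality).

Eb major seventh

The figures 6/5 indicate a seventh chord in first inversion.
In first inversion the root lies a sixth above the bass: a sixth above G in Bb major is Eb.
The chord tones are G, Bb, D, Eb, giving Eb major seventh.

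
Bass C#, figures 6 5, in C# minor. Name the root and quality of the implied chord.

The figures 6 5 indicate a seventh chord in first inversion.
In first inversion the root lies a sixth above the bass: a sixth above C# in C# minor is A.
The chord tones are C#, E, G#, A, giving A major seventh.

A major seventh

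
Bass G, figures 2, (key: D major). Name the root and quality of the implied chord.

The figures 2 indicate a seventh chord in third inversion.
In third inversion the root lies a second above the bass: a second above G in D major is A.
The chord tones are G, A, C#, E, giving A dominant seventh.

A dominant seventh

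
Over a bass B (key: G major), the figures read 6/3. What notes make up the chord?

B, D, G

A third above B in this key is D.
A sixth above B in this key is G.
Together with the bass B, this spells G major in first inversion.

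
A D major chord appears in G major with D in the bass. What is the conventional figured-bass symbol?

no figures

D is the root of D major, so the chord is in root position.
A triad in root position is figured 5/3, conventionally abbreviated (no figures — root-position triad).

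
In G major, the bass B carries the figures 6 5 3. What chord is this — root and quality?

G major seventh

The figures 6 5 3 indicate a seventh chord in first inversion.
In first inversion the root lies a sixth above the bass: a sixth above B in G major is G.
The chord tones are B, D, F#, G, giving G major seventh.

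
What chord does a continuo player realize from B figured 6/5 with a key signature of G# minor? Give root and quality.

G# minor seventh

The figures 6/5 indicate a seventh chord in first inversion.
In first inversion the root lies a sixth above the bass: a sixth above B in G# minor is G#.
The chord tones are B, D#, F#, G#, giving G# minor seventh.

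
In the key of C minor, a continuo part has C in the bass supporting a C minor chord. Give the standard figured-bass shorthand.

no figures

C is the root of C minor, so the chord is in root position.
A triad in root position is figured 5/3, conventionally abbreviated (no figures — root-position triad).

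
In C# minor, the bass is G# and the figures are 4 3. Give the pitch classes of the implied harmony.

G#, B, C#, E

The written figures 4 3 are shorthand for 6/4/3: the 6 is implied.
A third above G# in this key is B.
A fourth above G# in this key is C#.
A sixth above G# in this key is E.
Together with the bass G#, this spells C# minor seventh in second inversion.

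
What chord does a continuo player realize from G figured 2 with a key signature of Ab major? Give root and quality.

Ab major seventh

The figures 2 indicate a seventh chord in third inversion.
In third inversion the root lies a second above the bass: a second above G in Ab major is Ab.
The chord tones are G, Ab, C, Eb, giving Ab major seventh.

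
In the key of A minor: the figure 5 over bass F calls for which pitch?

Counting 4 letter steps above F lands on C; in A minor, that letter is C.

C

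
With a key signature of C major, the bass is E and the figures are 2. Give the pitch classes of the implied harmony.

E, F, A, C

The written figures 2 are shorthand for 6/4/2: the 6/4 are implied.
A second above E in this key is F.
A fourth above E in this key is A.
A sixth above E in this key is C.
Together with the bass E, this spells F major seventh in third inversion.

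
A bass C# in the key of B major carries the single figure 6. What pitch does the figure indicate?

Counting 5 letter steps above C# lands on A; in B major, that letter is A#.

A#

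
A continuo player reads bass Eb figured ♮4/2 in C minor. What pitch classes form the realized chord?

The written figures ♮4/2 are shorthand for 6/4/2: the 6 is implied.
A second above Eb in this key is F.
A fourth above Eb in this key is Ab, made natural (A) by the ♮ figure.
A sixth above Eb in this key is C.
Together with the bass Eb, this spells F dominant seventh in third inversion.

Eb, F, A, C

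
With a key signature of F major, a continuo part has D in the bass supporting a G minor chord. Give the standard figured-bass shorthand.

D is the fifth of G minor, so the chord is in second inversion.
A triad in second inversion is figured 6/4, conventionally abbreviated 6/4.

6/4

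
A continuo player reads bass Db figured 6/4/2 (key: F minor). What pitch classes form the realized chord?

A second above Db in this key is Eb.
A fourth above Db in this key is G.
A sixth above Db in this key is Bb.
Together with the bass Db, this spells Eb dominant seventh in third inversion.

Db, Eb, G, Bb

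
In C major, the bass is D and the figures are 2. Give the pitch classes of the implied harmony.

The written figures 2 are shorthand for 6/4/2: the 6/4 are implied.
A second above D in this key is E.
A fourth above D in this key is G.
A sixth above D in this key is B.
Together with the bass D, this spells E minor seventh in third inversion.

D, E, G, B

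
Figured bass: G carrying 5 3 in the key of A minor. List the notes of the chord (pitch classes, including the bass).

G, B, D

A third above G in this key is B.
A fifth above G in this key is D.
Together with the bass G, this spells G major in root position.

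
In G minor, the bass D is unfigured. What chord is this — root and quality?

An unfigured bass indicates a triad in root position.
In root position the bass is the root, so the root is D.
The chord tones are D, F, A, giving D minor.

D minor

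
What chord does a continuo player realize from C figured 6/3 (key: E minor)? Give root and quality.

A minor

The figures 6/3 indicate a triad in first inversion.
In first inversion the root lies a sixth above the bass: a sixth above C in E minor is A.
The chord tones are C, E, A, giving A minor.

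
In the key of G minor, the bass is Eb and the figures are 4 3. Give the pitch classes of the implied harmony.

The written figures 4 3 are shorthand for 6/4/3: the 6 is implied.
A third above Eb in this key is G.
A fourth above Eb in this key is A.
A sixth above Eb in this key is C.
Together with the bass Eb, this spells A half-diminished seventh in second inversion.

Eb, G, A, C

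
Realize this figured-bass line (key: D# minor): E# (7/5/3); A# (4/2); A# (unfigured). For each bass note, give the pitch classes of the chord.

E# (7/5/3): E#, G#, B, D#.
A# (6/4/2): A#, B, D#, F#.
A# (5/3): A#, C#, E#.

E#, G#, B, D# | A#, B, D#, F# | A#, C#, E#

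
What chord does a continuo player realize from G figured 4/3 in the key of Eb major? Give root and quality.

The figures 4/3 indicate a seventh chord in second inversion.
In second inversion the root lies a fourth above the bass: a fourth above G in Eb major is C.
The chord tones are G, Bb, C, Eb, giving C minor seventh.

C minor seventh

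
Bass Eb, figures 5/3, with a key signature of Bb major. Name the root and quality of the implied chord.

Eb major

The figures 5/3 indicate a triad in root position.
In root position the bass is the root, so the root is Eb.
The chord tones are Eb, G, Bb, giving Eb major.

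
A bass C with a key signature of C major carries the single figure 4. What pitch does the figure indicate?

F

Counting 3 letter steps above C lands on F; in C major, that letter is F.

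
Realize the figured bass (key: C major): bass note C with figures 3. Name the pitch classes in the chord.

C, E, G

The written figures 3 are shorthand for 5/3: the 5 is implied.
A third above C in this key is E.
A fifth above C in this key is G.
Together with the bass C, this spells C major in root position.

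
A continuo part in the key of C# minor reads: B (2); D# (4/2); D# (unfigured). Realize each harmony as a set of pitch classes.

B, C#, E, G# | D#, E, G#, B | D#, F#, A

B (6/4/2): B, C#, E, G#.
D# (6/4/2): D#, E, G#, B.
D# (5/3): D#, F#, A.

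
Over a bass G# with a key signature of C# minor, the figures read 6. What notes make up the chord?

The written figures 6 are shorthand for 6/3: the 3 is implied.
A third above G# in this key is B.
A sixth above G# in this key is E.
Together with the bass G#, this spells E major in first inversion.

G#, B, E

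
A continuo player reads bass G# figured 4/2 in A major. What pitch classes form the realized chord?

G#, A, C#, E

The written figures 4/2 are shorthand for 6/4/2: the 6 is implied.
A second above G# in this key is A.
A fourth above G# in this key is C#.
A sixth above G# in this key is E.
Together with the bass G#, this spells A major seventh in third inversion.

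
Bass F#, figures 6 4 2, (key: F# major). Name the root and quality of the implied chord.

G# minor seventh

The figures 6 4 2 indicate a seventh chord in third inversion.
In third inversion the root lies a second above the bass: a second above F# in F# major is G#.
The chord tones are F#, G#, B, D#, giving G# minor seventh.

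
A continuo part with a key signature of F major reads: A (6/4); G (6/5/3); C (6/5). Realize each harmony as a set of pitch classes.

A, D, F | G, Bb, D, E | C, E, G, A

A (6/4): A, D, F.
G (6/5/3): G, Bb, D, E.
C (6/5/3): C, E, G, A.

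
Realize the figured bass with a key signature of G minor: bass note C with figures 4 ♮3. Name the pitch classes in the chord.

C, E, F, A

The written figures 4 ♮3 are shorthand for 6/4/3: the 6 is implied.
A third above C in this key is Eb, made natural (E) by the ♮ figure.
A fourth above C in this key is F.
A sixth above C in this key is A.
Together with the bass C, this spells F major seventh in second inversion.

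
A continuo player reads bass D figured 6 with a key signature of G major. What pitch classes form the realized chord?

The written figures 6 are shorthand for 6/3: the 3 is implied.
A third above D in this key is F#.
A sixth above D in this key is B.
Together with the bass D, this spells B minor in first inversion.

D, F#, B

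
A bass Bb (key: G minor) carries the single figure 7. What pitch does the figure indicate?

Counting 6 letter steps above Bb lands on A; in G minor, that letter is A.

A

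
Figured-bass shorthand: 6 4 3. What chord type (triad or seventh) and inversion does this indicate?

Intervals of 6/4/3 above the bass form a seventh chord; the bass is the fifth, so this is second inversion.

seventh chord, second inversion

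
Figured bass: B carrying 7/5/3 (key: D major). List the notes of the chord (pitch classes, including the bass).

A third above B in this key is D.
A fifth above B in this key is F#.
A seventh above B in this key is A.
Together with the bass B, this spells B minor seventh in root position.

B, D, F#, A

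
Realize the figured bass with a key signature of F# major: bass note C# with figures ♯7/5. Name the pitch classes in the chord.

The written figures ♯7/5 are shorthand for 7/5/3: the 3 is implied.
A third above C# in this key is E#.
A fifth above C# in this key is G#.
A seventh above C# in this key is B, raised to B# by the sharp.
Together with the bass C#, this spells C# major seventh in root position.

C#, E#, G#, B#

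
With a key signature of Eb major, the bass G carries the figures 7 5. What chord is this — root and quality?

G minor seventh

The figures 7 5 indicate a seventh chord in root position.
In root position the bass is the root, so the root is G.
The chord tones are G, Bb, D, F, giving G minor seventh.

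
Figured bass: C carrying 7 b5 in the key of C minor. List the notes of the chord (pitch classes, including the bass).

The written figures 7 b5 are shorthand for 7/5/3: the 3 is implied.
A third above C in this key is Eb.
A fifth above C in this key is G, lowered to Gb by the flat.
A seventh above C in this key is Bb.
Together with the bass C, this spells C half-diminished seventh in root position.

C, Eb, Gb, Bb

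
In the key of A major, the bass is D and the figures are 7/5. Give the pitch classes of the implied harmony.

D, F#, A, C#

The written figures 7/5 are shorthand for 7/5/3: the 3 is implied.
A third above D in this key is F#.
A fifth above D in this key is A.
A seventh above D in this key is C#.
Together with the bass D, this spells D major seventh in root position.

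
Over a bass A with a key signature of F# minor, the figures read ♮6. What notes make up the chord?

The written figures ♮6 are shorthand for 6/3: the 3 is implied.
A third above A in this key is C#.
A sixth above A in this key is F#, made natural (F) by the ♮ figure.
Together with the bass A, this spells F augmented in first inversion.

A, C#, F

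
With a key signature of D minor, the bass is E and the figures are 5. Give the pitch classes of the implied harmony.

The written figures 5 are shorthand for 5/3: the 3 is implied.
A third above E in this key is G.
A fifth above E in this key is Bb.
Together with the bass E, this spells E diminished in root position.

E, G, Bb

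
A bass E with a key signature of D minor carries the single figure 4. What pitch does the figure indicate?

Counting 3 letter steps above E lands on A; in D minor, that letter is A.

A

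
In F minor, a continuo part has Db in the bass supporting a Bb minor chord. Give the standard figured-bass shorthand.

Db is the third of Bb minor, so the chord is in first inversion.
A triad in first inversion is figured 6/3, conventionally abbreviated 6.

6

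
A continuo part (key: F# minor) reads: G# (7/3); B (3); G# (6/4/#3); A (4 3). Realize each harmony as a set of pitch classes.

G# (7/5/3): G#, B, D, F#.
B (5/3): B, D, F#.
G# (6/4/#3): G#, B#, C#, E.
A (6/4/3): A, C#, D, F#.

G#, B, D, F# | B, D, F# | G#, B#, C#, E | A, C#, D, F#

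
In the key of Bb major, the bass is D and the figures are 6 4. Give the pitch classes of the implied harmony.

D, G, Bb

A fourth above D in this key is G.
A sixth above D in this key is Bb.
Together with the bass D, this spells G minor in second inversion.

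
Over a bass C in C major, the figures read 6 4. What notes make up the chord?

A fourth above C in this key is F.
A sixth above C in this key is A.
Together with the bass C, this spells F major in second inversion.

C, F, A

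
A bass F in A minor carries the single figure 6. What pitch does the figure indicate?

Counting 5 letter steps above F lands on D; in A minor, that letter is D.

D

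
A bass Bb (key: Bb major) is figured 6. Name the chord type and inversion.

6 is shorthand for 6/3.
Intervals of 6/3 above the bass form a triad; the bass is the third, so this is first inversion.

triad, first inversion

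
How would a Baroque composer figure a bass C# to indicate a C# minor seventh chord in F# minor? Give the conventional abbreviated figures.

7

C# is the root of C# minor seventh, so the chord is in root position.
A seventh chord in root position is figured 7/5/3, conventionally abbreviated 7.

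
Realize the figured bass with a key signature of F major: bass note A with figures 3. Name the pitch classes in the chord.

A, C, E

The written figures 3 are shorthand for 5/3: the 5 is implied.
A third above A in this key is C.
A fifth above A in this key is E.
Together with the bass A, this spells A minor in root position.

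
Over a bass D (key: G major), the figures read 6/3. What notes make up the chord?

A third above D in this key is F#.
A sixth above D in this key is B.
Together with the bass D, this spells B minor in first inversion.

D, F#, B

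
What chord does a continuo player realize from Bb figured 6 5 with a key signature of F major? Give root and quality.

The figures 6 5 indicate a seventh chord in first inversion.
In first inversion the root lies a sixth above the bass: a sixth above Bb in F major is G.
The chord tones are Bb, D, F, G, giving G minor seventh.

G minor seventh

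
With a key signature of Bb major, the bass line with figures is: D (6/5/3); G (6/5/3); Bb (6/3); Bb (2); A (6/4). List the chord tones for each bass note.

D (6/5/3): D, F, A, Bb.
G (6/5/3): G, Bb, D, Eb.
Bb (6/3): Bb, D, G.
Bb (6/4/2): Bb, C, Eb, G.
A (6/4): A, D, F.

D, F, A, Bb | G, Bb, D, Eb | Bb, D, G | Bb, C, Eb, G | A, D, F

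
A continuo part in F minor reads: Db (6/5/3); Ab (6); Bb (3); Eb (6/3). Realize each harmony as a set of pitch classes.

Db, F, Ab, Bb | Ab, C, F | Bb, Db, F | Eb, G, C

Db (6/5/3): Db, F, Ab, Bb.
Ab (6/3): Ab, C, F.
Bb (5/3): Bb, Db, F.
Eb (6/3): Eb, G, C.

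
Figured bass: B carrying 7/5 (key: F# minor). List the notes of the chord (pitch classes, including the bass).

B, D, F#, A

The written figures 7/5 are shorthand for 7/5/3: the 3 is implied.
A third above B in this key is D.
A fifth above B in this key is F#.
A seventh above B in this key is A.
Together with the bass B, this spells B minor seventh in root position.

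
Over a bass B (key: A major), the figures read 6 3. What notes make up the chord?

A third above B in this key is D.
A sixth above B in this key is G#.
Together with the bass B, this spells G# diminished in first inversion.

B, D, G#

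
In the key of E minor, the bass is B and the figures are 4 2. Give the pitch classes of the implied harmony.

The written figures 4 2 are shorthand for 6/4/2: the 6 is implied.
A second above B in this key is C.
A fourth above B in this key is E.
A sixth above B in this key is G.
Together with the bass B, this spells C major seventh in third inversion.

B, C, E, G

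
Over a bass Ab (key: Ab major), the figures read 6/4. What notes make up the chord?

A fourth above Ab in this key is Db.
A sixth above Ab in this key is F.
Together with the bass Ab, this spells Db major in second inversion.

Ab, Db, F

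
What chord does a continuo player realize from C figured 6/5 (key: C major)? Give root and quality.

A minor seventh

The figures 6/5 indicate a seventh chord in first inversion.
In first inversion the root lies a sixth above the bass: a sixth above C in C major is A.
The chord tones are C, E, G, A, giving A minor seventh.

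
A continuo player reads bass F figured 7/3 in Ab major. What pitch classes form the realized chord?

The written figures 7/3 are shorthand for 7/5/3: the 5 is implied.
A third above F in this key is Ab.
A fifth above F in this key is C.
A seventh above F in this key is Eb.
Together with the bass F, this spells F minor seventh in root position.

F, Ab, C, Eb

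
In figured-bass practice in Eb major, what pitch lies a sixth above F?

Counting 5 letter steps above F lands on D; in Eb major, that letter is D.

D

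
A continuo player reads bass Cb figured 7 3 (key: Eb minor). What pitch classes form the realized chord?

Cb, Eb, Gb, Bb

The written figures 7 3 are shorthand for 7/5/3: the 5 is implied.
A third above Cb in this key is Eb.
A fifth above Cb in this key is Gb.
A seventh above Cb in this key is Bb.
Together with the bass Cb, this spells Cb major seventh in root position.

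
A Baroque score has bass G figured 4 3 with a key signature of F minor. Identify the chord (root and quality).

The figures 4 3 indicate a seventh chord in second inversion.
In second inversion the root lies a fourth above the bass: a fourth above G in F minor is C.
The chord tones are G, Bb, C, Eb, giving C minor seventh.

C minor seventh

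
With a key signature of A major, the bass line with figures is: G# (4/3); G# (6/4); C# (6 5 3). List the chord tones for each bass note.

G#, B, C#, E | G#, C#, E | C#, E, G#, A

G# (6/4/3): G#, B, C#, E.
G# (6/4): G#, C#, E.
C# (6/5/3): C#, E, G#, A.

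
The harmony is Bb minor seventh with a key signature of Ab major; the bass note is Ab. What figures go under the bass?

4/2

Ab is the seventh of Bb minor seventh, so the chord is in third inversion.
A seventh chord in third inversion is figured 6/4/2, conventionally abbreviated 4/2.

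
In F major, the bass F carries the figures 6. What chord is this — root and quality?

The figures 6 indicate a triad in first inversion.
In first inversion the root lies a sixth above the bass: a sixth above F in F major is D.
The chord tones are F, A, D, giving D minor.

D minor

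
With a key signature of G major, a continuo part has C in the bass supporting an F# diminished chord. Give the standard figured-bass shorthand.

6/4

C is the fifth of F# diminished, so the chord is in second inversion.
A triad in second inversion is figured 6/4, conventionally abbreviated 6/4.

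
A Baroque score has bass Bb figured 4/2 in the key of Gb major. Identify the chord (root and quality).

Cb major seventh

The figures 4/2 indicate a seventh chord in third inversion.
In third inversion the root lies a second above the bass: a second above Bb in Gb major is Cb.
The chord tones are Bb, Cb, Eb, Gb, giving Cb major seventh.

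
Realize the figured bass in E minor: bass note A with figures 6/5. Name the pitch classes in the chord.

The written figures 6/5 are shorthand for 6/5/3: the 3 is implied.
A third above A in this key is C.
A fifth above A in this key is E.
A sixth above A in this key is F#.
Together with the bass A, this spells F# half-diminished seventh in first inversion.

A, C, E, F#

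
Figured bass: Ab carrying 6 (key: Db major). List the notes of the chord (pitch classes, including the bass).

Ab, C, F

The written figures 6 are shorthand for 6/3: the 3 is implied.
A third above Ab in this key is C.
A sixth above Ab in this key is F.
Together with the bass Ab, this spells F minor in first inversion.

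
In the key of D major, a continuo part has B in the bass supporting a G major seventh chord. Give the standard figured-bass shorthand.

B is the third of G major seventh, so the chord is in first inversion.
A seventh chord in first inversion is figured 6/5/3, conventionally abbreviated 6/5.

6/5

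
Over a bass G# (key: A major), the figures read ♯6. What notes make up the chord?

The written figures ♯6 are shorthand for 6/3: the 3 is implied.
A third above G# in this key is B.
A sixth above G# in this key is E, raised to E# by the sharp.
Together with the bass G#, this spells E# diminished in first inversion.

G#, B, E#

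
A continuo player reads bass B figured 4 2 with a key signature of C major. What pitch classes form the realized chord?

B, C, E, G

The written figures 4 2 are shorthand for 6/4/2: the 6 is implied.
A second above B in this key is C.
A fourth above B in this key is E.
A sixth above B in this key is G.
Together with the bass B, this spells C major seventh in third inversion.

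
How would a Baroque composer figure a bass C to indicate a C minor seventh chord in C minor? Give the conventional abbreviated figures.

7

C is the root of C minor seventh, so the chord is in root position.
A seventh chord in root position is figured 7/5/3, conventionally abbreviated 7.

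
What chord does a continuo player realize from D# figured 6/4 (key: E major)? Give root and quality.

G# minor

The figures 6/4 indicate a triad in second inversion.
In second inversion the root lies a fourth above the bass: a fourth above D# in E major is G#.
The chord tones are D#, G#, B, giving G# minor.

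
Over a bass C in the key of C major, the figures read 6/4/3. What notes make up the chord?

A third above C in this key is E.
A fourth above C in this key is F.
A sixth above C in this key is A.
Together with the bass C, this spells F major seventh in second inversion.

C, E, F, A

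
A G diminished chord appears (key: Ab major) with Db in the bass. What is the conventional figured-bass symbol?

Db is the fifth of G diminished, so the chord is in second inversion.
A triad in second inversion is figured 6/4, conventionally abbreviated 6/4.

6/4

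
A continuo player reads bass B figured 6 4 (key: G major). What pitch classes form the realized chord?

B, E, G

A fourth above B in this key is E.
A sixth above B in this key is G.
Together with the bass B, this spells E minor in second inversion.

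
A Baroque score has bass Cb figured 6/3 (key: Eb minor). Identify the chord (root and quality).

The figures 6/3 indicate a triad in first inversion.
In first inversion the root lies a sixth above the bass: a sixth above Cb in Eb minor is Ab.
The chord tones are Cb, Eb, Ab, giving Ab minor.

Ab minor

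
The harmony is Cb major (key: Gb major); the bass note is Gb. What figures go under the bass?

6/4

Gb is the fifth of Cb major, so the chord is in second inversion.
A triad in second inversion is figured 6/4, conventionally abbreviated 6/4.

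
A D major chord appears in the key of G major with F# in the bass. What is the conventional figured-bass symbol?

F# is the third of D major, so the chord is in first inversion.
A triad in first inversion is figured 6/3, conventionally abbreviated 6.

6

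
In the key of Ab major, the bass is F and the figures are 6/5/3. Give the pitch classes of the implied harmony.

F, Ab, C, Db

A third above F in this key is Ab.
A fifth above F in this key is C.
A sixth above F in this key is Db.
Together with the bass F, this spells Db major seventh in first inversion.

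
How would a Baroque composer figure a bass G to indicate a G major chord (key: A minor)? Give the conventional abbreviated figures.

G is the root of G major, so the chord is in root position.
A triad in root position is figured 5/3, conventionally abbreviated (no figures — root-position triad).

no figures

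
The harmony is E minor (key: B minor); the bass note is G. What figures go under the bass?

G is the third of E minor, so the chord is in first inversion.
A triad in first inversion is figured 6/3, conventionally abbreviated 6.

6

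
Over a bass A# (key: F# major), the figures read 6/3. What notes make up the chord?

A#, C#, F#

A third above A# in this key is C#.
A sixth above A# in this key is F#.
Together with the bass A#, this spells F# major in first inversion.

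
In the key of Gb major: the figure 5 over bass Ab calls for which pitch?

Counting 4 letter steps above Ab lands on E; in Gb major, that letter is Eb.

Eb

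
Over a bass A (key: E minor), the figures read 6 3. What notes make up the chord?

A, C, F#

A third above A in this key is C.
A sixth above A in this key is F#.
Together with the bass A, this spells F# diminished in first inversion.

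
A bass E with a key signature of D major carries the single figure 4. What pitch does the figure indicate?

A

Counting 3 letter steps above E lands on A; in D major, that letter is A.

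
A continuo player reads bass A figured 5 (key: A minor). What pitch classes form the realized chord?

A, C, E

The written figures 5 are shorthand for 5/3: the 3 is implied.
A third above A in this key is C.
A fifth above A in this key is E.
Together with the bass A, this spells A minor in root position.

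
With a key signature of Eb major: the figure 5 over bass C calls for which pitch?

G

Counting 4 letter steps above C lands on G; in Eb major, that letter is G.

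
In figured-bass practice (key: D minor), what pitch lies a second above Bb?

Counting 1 letter step above Bb lands on C; in D minor, that letter is C.

C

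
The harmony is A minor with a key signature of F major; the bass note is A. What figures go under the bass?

A is the root of A minor, so the chord is in root position.
A triad in root position is figured 5/3, conventionally abbreviated (no figures — root-position triad).

no figures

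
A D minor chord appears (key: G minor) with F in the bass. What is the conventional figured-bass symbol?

F is the third of D minor, so the chord is in first inversion.
A triad in first inversion is figured 6/3, conventionally abbreviated 6.

6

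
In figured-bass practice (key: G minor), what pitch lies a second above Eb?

Counting 1 letter step above Eb lands on F; in G minor, that letter is F.

F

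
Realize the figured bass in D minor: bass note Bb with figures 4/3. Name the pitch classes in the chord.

Bb, D, E, G

The written figures 4/3 are shorthand for 6/4/3: the 6 is implied.
A third above Bb in this key is D.
A fourth above Bb in this key is E.
A sixth above Bb in this key is G.
Together with the bass Bb, this spells E half-diminished seventh in second inversion.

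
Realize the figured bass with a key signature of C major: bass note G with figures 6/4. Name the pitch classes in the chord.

G, C, E

A fourth above G in this key is C.
A sixth above G in this key is E.
Together with the bass G, this spells C major in second inversion.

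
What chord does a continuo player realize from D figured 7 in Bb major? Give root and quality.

The figures 7 indicate a seventh chord in root position.
In root position the bass is the root, so the root is D.
The chord tones are D, F, A, C, giving D minor seventh.

D minor seventh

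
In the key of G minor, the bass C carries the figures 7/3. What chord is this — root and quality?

C minor seventh

The figures 7/3 indicate a seventh chord in root position.
In root position the bass is the root, so the root is C.
The chord tones are C, Eb, G, Bb, giving C minor seventh.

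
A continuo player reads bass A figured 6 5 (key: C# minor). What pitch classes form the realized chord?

A, C#, E, F#

The written figures 6 5 are shorthand for 6/5/3: the 3 is implied.
A third above A in this key is C#.
A fifth above A in this key is E.
A sixth above A in this key is F#.
Together with the bass A, this spells F# minor seventh in first inversion.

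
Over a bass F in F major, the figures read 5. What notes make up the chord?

F, A, C

The written figures 5 are shorthand for 5/3: the 3 is implied.
A third above F in this key is A.
A fifth above F in this key is C.
Together with the bass F, this spells F major in root position.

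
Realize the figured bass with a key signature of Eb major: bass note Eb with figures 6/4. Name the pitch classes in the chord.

A fourth above Eb in this key is Ab.
A sixth above Eb in this key is C.
Together with the bass Eb, this spells Ab major in second inversion.

Eb, Ab, C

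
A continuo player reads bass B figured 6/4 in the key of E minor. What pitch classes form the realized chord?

A fourth above B in this key is E.
A sixth above B in this key is G.
Together with the bass B, this spells E minor in second inversion.

B, E, G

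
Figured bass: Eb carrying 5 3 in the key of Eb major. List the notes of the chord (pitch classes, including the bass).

A third above Eb in this key is G.
A fifth above Eb in this key is Bb.
Together with the bass Eb, this spells Eb major in root position.

Eb, G, Bb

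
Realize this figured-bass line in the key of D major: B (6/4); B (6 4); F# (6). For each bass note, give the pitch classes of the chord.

B, E, G | B, E, G | F#, A, D

B (6/4): B, E, G.
B (6/4): B, E, G.
F# (6/3): F#, A, D.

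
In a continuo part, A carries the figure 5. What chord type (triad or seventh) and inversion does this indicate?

triad, root position

5 is shorthand for 5/3.
Intervals of 5/3 above the bass form a triad; the bass is the root, so this is root position.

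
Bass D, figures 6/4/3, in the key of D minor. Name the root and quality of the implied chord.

The figures 6/4/3 indicate a seventh chord in second inversion.
In second inversion the root lies a fourth above the bass: a fourth above D in D minor is G.
The chord tones are D, F, G, Bb, giving G minor seventh.

G minor seventh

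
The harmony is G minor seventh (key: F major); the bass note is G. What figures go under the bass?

G is the root of G minor seventh, so the chord is in root position.
A seventh chord in root position is figured 7/5/3, conventionally abbreviated 7.

7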